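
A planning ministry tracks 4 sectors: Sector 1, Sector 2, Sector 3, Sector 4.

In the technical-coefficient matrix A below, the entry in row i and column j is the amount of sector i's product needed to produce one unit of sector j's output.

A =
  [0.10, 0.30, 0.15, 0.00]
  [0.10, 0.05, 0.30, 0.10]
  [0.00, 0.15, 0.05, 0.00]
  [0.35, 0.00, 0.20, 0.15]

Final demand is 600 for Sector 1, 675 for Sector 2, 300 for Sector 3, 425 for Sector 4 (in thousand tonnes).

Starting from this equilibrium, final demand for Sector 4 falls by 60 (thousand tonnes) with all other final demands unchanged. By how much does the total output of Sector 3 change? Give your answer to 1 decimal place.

Δx_3 = -1.3

I − A =
  [   0.90    -0.30    -0.15     0.00]
  [  -0.10     0.95    -0.30    -0.10]
  [   0.00    -0.15     0.95     0.00]
  [  -0.35     0.00    -0.20     0.85]
Compute the cofactors C_ij = (−1)^(i+j)·(3×3 minor ij) of I−A; the adjugate is their transpose:
adj(I−A) = Cᵀ =
  [ 0.725875   0.261375   0.203625   0.030750]
  [ 0.114000   0.726750   0.265500   0.085500]
  [ 0.018000   0.114750   0.690750   0.013500]
  [ 0.303125   0.134625   0.246375   0.741000]
det(I−A) = Σ_j (I−A)_1j·C_1j = (0.90)(0.725875) + (-0.30)(0.114000) + (-0.15)(0.018000) + (0.00)(0.303125) = 0.6163875
(I − A)⁻¹ = adj(I−A) / det(I−A) ≈
  [   1.1776     0.4240     0.3304     0.0499]
  [   0.1849     1.1790     0.4307     0.1387]
  [   0.0292     0.1862     1.1206     0.0219]
  [   0.4918     0.2184     0.3997     1.2022]
Δx = (I − A)⁻¹ Δd with Δd having -60 in the Sector 4 component and 0 elsewhere.
So Δx_3 = L_34 · (-60), where L_34 = adj(I−A)_34 / det(I−A) = 0.013500 / 0.6163875.
Δx_3 = 0.013500 × (-60) / 0.6163875 = -0.81 / 0.6163875 ≈ -1.3.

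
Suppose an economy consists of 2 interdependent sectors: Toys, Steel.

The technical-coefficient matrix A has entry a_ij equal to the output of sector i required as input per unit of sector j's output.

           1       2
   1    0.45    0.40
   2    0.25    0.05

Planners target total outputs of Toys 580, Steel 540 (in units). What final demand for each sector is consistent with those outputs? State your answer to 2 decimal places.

d_1 = 103.00, d_2 = 368.00

I − A =
  [   0.55    -0.40]
  [  -0.25     0.95]
d = (I − A) x:
  d_1 = (+0.55)·580 + (-0.40)·540 = 103.00
  d_2 = (-0.25)·580 + (+0.95)·540 = 368.00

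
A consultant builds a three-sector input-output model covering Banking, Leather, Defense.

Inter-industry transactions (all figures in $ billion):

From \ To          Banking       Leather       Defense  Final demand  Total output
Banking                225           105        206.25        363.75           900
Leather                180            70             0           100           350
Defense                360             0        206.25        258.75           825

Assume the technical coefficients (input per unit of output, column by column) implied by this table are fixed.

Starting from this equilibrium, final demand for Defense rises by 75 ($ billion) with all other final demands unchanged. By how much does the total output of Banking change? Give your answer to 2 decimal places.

Technical coefficients a_ij = z_ij / X_j:
  a_11 = 225/900 = 0.25, a_21 = 180/900 = 0.20, a_31 = 360/900 = 0.40
  a_12 = 105/350 = 0.30, a_22 = 70/350 = 0.20, a_32 = 0/350 = 0.00
  a_13 = 206.25/825 = 0.25, a_23 = 0/825 = 0.00, a_33 = 206.25/825 = 0.25
I − A =
  [   0.75    -0.30    -0.25]
  [  -0.20     0.80     0.00]
  [  -0.40     0.00     0.75]
Cofactors of I−A, C_ij = (−1)^(i+j)·(minor ij) (rows/columns in the sector order above):
  C_11 = (0.80)(0.75) − (0.00)(0.00) = 0.6000
  C_12 = −[(-0.20)(0.75) − (0.00)(-0.40)] = 0.1500
  C_13 = (-0.20)(0.00) − (0.80)(-0.40) = 0.3200
  C_21 = −[(-0.30)(0.75) − (-0.25)(0.00)] = 0.2250
  C_22 = (0.75)(0.75) − (-0.25)(-0.40) = 0.4625
  C_23 = −[(0.75)(0.00) − (-0.30)(-0.40)] = 0.1200
  C_31 = (-0.30)(0.00) − (-0.25)(0.80) = 0.2000
  C_32 = −[(0.75)(0.00) − (-0.25)(-0.20)] = 0.0500
  C_33 = (0.75)(0.80) − (-0.30)(-0.20) = 0.5400
det(I−A) = Σ_j (I−A)_1j·C_1j = (0.75)(0.6000) + (-0.30)(0.1500) + (-0.25)(0.3200) = 0.3250
adj(I−A) = Cᵀ =
  [ 0.6000   0.2250   0.2000]
  [ 0.1500   0.4625   0.0500]
  [ 0.3200   0.1200   0.5400]
(I − A)⁻¹ = adj(I−A) / det(I−A) ≈
  [   1.8462     0.6923     0.6154]
  [   0.4615     1.4231     0.1538]
  [   0.9846     0.3692     1.6615]
Δx = (I − A)⁻¹ Δd with Δd having +75 in the Defense component and 0 elsewhere.
So Δx_1 = L_13 · (+75), where L_13 = adj(I−A)_13 / det(I−A) = 0.2000 / 0.3250.
Δx_1 = 0.2000 × (+75) / 0.3250 = 15.00 / 0.3250 ≈ 46.15.

Δx_1 = 46.15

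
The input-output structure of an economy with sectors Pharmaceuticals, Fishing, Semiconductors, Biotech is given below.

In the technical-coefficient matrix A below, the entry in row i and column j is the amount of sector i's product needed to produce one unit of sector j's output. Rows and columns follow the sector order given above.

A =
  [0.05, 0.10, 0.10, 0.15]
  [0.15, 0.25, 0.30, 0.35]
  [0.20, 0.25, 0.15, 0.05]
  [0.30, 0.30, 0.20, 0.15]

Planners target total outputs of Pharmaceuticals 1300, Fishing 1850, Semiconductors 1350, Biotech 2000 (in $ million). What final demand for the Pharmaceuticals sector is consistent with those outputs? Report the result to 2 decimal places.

I − A =
  [   0.95    -0.10    -0.10    -0.15]
  [  -0.15     0.75    -0.30    -0.35]
  [  -0.20    -0.25     0.85    -0.05]
  [  -0.30    -0.30    -0.20     0.85]
d = (I − A) x:
  d_1 = (+0.95)·1300 + (-0.10)·1850 + (-0.10)·1350 + (-0.15)·2000 = 615.00
  d_2 = (-0.15)·1300 + (+0.75)·1850 + (-0.30)·1350 + (-0.35)·2000 = 87.50
  d_3 = (-0.20)·1300 + (-0.25)·1850 + (+0.85)·1350 + (-0.05)·2000 = 325.00
  d_4 = (-0.30)·1300 + (-0.30)·1850 + (-0.20)·1350 + (+0.85)·2000 = 485.00

d_1 = 615.00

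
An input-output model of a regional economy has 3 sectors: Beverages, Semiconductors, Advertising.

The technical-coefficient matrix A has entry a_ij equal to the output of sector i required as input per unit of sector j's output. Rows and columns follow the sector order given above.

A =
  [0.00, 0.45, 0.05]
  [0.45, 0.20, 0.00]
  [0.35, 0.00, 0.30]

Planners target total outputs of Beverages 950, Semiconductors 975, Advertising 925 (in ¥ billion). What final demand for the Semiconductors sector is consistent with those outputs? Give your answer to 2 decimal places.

d_2 = 352.50

I − A =
  [   1.00    -0.45    -0.05]
  [  -0.45     0.80     0.00]
  [  -0.35     0.00     0.70]
d = (I − A) x:
  d_1 = (+1.00)·950 + (-0.45)·975 + (-0.05)·925 = 465.00
  d_2 = (-0.45)·950 + (+0.80)·975 + (+0.00)·925 = 352.50
  d_3 = (-0.35)·950 + (+0.00)·975 + (+0.70)·925 = 315.00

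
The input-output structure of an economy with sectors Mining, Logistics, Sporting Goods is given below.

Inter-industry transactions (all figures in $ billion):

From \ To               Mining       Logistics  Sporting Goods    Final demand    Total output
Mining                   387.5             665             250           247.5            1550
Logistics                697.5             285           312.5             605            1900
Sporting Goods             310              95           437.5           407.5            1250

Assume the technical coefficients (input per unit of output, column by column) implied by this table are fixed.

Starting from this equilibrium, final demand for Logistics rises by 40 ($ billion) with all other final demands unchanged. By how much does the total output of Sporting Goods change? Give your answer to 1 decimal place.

Technical coefficients a_ij = z_ij / X_j:
  a_MM = 387.5/1550 = 0.25, a_LM = 697.5/1550 = 0.45, a_SM = 310/1550 = 0.20
  a_ML = 665/1900 = 0.35, a_LL = 285/1900 = 0.15, a_SL = 95/1900 = 0.05
  a_MS = 250/1250 = 0.20, a_LS = 312.5/1250 = 0.25, a_SS = 437.5/1250 = 0.35
I − A =
  [   0.75    -0.35    -0.20]
  [  -0.45     0.85    -0.25]
  [  -0.20    -0.05     0.65]
Cofactors of I−A, C_ij = (−1)^(i+j)·(minor ij) (rows/columns in the sector order above):
  C_11 = (0.85)(0.65) − (-0.25)(-0.05) = 0.5400
  C_12 = −[(-0.45)(0.65) − (-0.25)(-0.20)] = 0.3425
  C_13 = (-0.45)(-0.05) − (0.85)(-0.20) = 0.1925
  C_21 = −[(-0.35)(0.65) − (-0.20)(-0.05)] = 0.2375
  C_22 = (0.75)(0.65) − (-0.20)(-0.20) = 0.4475
  C_23 = −[(0.75)(-0.05) − (-0.35)(-0.20)] = 0.1075
  C_31 = (-0.35)(-0.25) − (-0.20)(0.85) = 0.2575
  C_32 = −[(0.75)(-0.25) − (-0.20)(-0.45)] = 0.2775
  C_33 = (0.75)(0.85) − (-0.35)(-0.45) = 0.4800
det(I−A) = Σ_j (I−A)_1j·C_1j = (0.75)(0.5400) + (-0.35)(0.3425) + (-0.20)(0.1925) = 0.246625
adj(I−A) = Cᵀ =
  [ 0.5400   0.2375   0.2575]
  [ 0.3425   0.4475   0.2775]
  [ 0.1925   0.1075   0.4800]
(I − A)⁻¹ = adj(I−A) / det(I−A) ≈
  [   2.1896     0.9630     1.0441]
  [   1.3887     1.8145     1.1252]
  [   0.7805     0.4359     1.9463]
Δx = (I − A)⁻¹ Δd with Δd having +40 in the Logistics component and 0 elsewhere.
So Δx_S = L_SL · (+40), where L_SL = adj(I−A)_SL / det(I−A) = 0.1075 / 0.246625.
Δx_S = 0.1075 × (+40) / 0.246625 = 4.30 / 0.246625 ≈ 17.4.

Δx_S = 17.4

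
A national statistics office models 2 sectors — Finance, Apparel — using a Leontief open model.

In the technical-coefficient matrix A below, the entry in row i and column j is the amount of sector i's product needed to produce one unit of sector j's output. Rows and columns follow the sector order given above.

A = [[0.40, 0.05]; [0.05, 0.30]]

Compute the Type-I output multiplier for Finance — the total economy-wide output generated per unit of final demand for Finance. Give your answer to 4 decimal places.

I − A =
  [   0.60    -0.05]
  [  -0.05     0.70]
det(I−A) = (0.60)(0.70) − (-0.05)(-0.05) = 0.4175
adj(I−A) = [[0.70, 0.05], [0.05, 0.60]]
(I − A)⁻¹ = adj(I−A) / det(I−A) ≈
  [   1.67665     0.11976]
  [   0.11976     1.43713]
The output multiplier for sector j is the column-j sum of the Leontief inverse (I − A)⁻¹ = adj(I−A) / det(I−A).
Column F of adj(I−A): (0.70, 0.05); det(I−A) = 0.4175.
m_F = (0.70 + 0.05) / 0.4175 = 0.75 / 0.4175 ≈ 1.7964.

m_F = 1.7964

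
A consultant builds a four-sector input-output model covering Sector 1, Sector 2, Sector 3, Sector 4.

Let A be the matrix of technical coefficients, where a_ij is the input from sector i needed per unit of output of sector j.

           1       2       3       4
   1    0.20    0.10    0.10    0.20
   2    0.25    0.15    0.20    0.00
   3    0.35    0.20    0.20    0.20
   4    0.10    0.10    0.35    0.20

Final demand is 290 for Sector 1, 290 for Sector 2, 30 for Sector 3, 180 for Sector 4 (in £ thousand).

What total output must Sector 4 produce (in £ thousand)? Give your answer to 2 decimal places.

I − A =
  [   0.80    -0.10    -0.10    -0.20]
  [  -0.25     0.85    -0.20     0.00]
  [  -0.35    -0.20     0.80    -0.20]
  [  -0.10    -0.10    -0.35     0.80]
Compute the cofactors C_ij = (−1)^(i+j)·(3×3 minor ij) of I−A; the adjugate is their transpose:
adj(I−A) = Cᵀ =
  [ 0.448500   0.105000   0.147500   0.149000]
  [ 0.202500   0.385500   0.161500   0.091000]
  [ 0.300000   0.177000   0.502000   0.200500]
  [ 0.212625   0.138750   0.258250   0.450250]
det(I−A) = Σ_j (I−A)_1j·C_1j = (0.80)(0.448500) + (-0.10)(0.202500) + (-0.10)(0.300000) + (-0.20)(0.212625) = 0.266025
(I − A)⁻¹ = adj(I−A) / det(I−A) ≈
  [   1.6859     0.3947     0.5545     0.5601]
  [   0.7612     1.4491     0.6071     0.3421]
  [   1.1277     0.6654     1.8870     0.7537]
  [   0.7993     0.5216     0.9708     1.6925]
x = (I − A)⁻¹ d = adj(I−A)·d / det(I−A), with det(I−A) = 0.266025:
  x_1 = (0.448500·290 + 0.105000·290 + 0.147500·30 + 0.149000·180) / 0.266025 = 191.76 / 0.266025 ≈ 720.83
  x_2 = (0.202500·290 + 0.385500·290 + 0.161500·30 + 0.091000·180) / 0.266025 = 191.745 / 0.266025 ≈ 720.78
  x_3 = (0.300000·290 + 0.177000·290 + 0.502000·30 + 0.200500·180) / 0.266025 = 189.48 / 0.266025 ≈ 712.26
  x_4 = (0.212625·290 + 0.138750·290 + 0.258250·30 + 0.450250·180) / 0.266025 = 190.69125 / 0.266025 ≈ 716.82

x_4 = 716.82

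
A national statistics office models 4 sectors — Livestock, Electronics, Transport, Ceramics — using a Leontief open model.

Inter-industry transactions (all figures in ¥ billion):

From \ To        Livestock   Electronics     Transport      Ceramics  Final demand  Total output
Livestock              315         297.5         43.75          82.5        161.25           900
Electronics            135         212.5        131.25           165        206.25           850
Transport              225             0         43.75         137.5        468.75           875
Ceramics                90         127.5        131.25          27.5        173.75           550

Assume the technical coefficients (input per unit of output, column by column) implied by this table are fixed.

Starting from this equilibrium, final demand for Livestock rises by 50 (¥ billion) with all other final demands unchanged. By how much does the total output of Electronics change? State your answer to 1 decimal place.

Technical coefficients a_ij = z_ij / X_j:
  a_11 = 315/900 = 0.35, a_21 = 135/900 = 0.15, a_31 = 225/900 = 0.25, a_41 = 90/900 = 0.10
  a_12 = 297.5/850 = 0.35, a_22 = 212.5/850 = 0.25, a_32 = 0/850 = 0.00, a_42 = 127.5/850 = 0.15
  a_13 = 43.75/875 = 0.05, a_23 = 131.25/875 = 0.15, a_33 = 43.75/875 = 0.05, a_43 = 131.25/875 = 0.15
  a_14 = 82.5/550 = 0.15, a_24 = 165/550 = 0.30, a_34 = 137.5/550 = 0.25, a_44 = 27.5/550 = 0.05
I − A =
  [   0.65    -0.35    -0.05    -0.15]
  [  -0.15     0.75    -0.15    -0.30]
  [  -0.25     0.00     0.95    -0.25]
  [  -0.10    -0.15    -0.15     0.95]
Compute the cofactors C_ij = (−1)^(i+j)·(3×3 minor ij) of I−A; the adjugate is their transpose:
adj(I−A) = Cᵀ =
  [ 0.600375   0.326000   0.119250   0.229125]
  [ 0.208875   0.529250   0.131625   0.234750]
  [ 0.191250   0.121875   0.358875   0.163125]
  [ 0.126375   0.137125   0.090000   0.390750]
det(I−A) = Σ_j (I−A)_1j·C_1j = (0.65)(0.600375) + (-0.35)(0.208875) + (-0.05)(0.191250) + (-0.15)(0.126375) = 0.28861875
(I − A)⁻¹ = adj(I−A) / det(I−A) ≈
  [   2.0802     1.1295     0.4132     0.7939]
  [   0.7237     1.8337     0.4561     0.8134]
  [   0.6626     0.4223     1.2434     0.5652]
  [   0.4379     0.4751     0.3118     1.3539]
Δx = (I − A)⁻¹ Δd with Δd having +50 in the Livestock component and 0 elsewhere.
So Δx_2 = L_21 · (+50), where L_21 = adj(I−A)_21 / det(I−A) = 0.208875 / 0.28861875.
Δx_2 = 0.208875 × (+50) / 0.28861875 = 10.44375 / 0.28861875 ≈ 36.2.

Δx_2 = 36.2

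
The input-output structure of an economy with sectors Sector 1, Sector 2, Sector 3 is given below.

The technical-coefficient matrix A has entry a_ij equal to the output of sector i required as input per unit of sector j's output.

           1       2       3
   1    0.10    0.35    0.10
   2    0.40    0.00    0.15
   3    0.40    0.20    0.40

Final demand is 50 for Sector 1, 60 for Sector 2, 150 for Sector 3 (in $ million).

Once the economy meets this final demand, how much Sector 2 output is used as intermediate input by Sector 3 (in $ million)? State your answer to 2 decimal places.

z_23 = 65.50

I − A =
  [   0.90    -0.35    -0.10]
  [  -0.40     1.00    -0.15]
  [  -0.40    -0.20     0.60]
Cofactors of I−A, C_ij = (−1)^(i+j)·(minor ij) (rows/columns in the sector order above):
  C_11 = (1.00)(0.60) − (-0.15)(-0.20) = 0.5700
  C_12 = −[(-0.40)(0.60) − (-0.15)(-0.40)] = 0.3000
  C_13 = (-0.40)(-0.20) − (1.00)(-0.40) = 0.4800
  C_21 = −[(-0.35)(0.60) − (-0.10)(-0.20)] = 0.2300
  C_22 = (0.90)(0.60) − (-0.10)(-0.40) = 0.5000
  C_23 = −[(0.90)(-0.20) − (-0.35)(-0.40)] = 0.3200
  C_31 = (-0.35)(-0.15) − (-0.10)(1.00) = 0.1525
  C_32 = −[(0.90)(-0.15) − (-0.10)(-0.40)] = 0.1750
  C_33 = (0.90)(1.00) − (-0.35)(-0.40) = 0.7600
det(I−A) = Σ_j (I−A)_1j·C_1j = (0.90)(0.5700) + (-0.35)(0.3000) + (-0.10)(0.4800) = 0.3600
adj(I−A) = Cᵀ =
  [ 0.5700   0.2300   0.1525]
  [ 0.3000   0.5000   0.1750]
  [ 0.4800   0.3200   0.7600]
(I − A)⁻¹ = adj(I−A) / det(I−A) ≈
  [   1.5833     0.6389     0.4236]
  [   0.8333     1.3889     0.4861]
  [   1.3333     0.8889     2.1111]
First solve x = (I − A)⁻¹ d = adj(I−A)·d / det(I−A); in particular x_3 = (0.4800·50 + 0.3200·60 + 0.7600·150) / 0.3600 = 157.20 / 0.3600 ≈ 436.6667.
Intermediate flow from 2 to 3: z_23 = a_23 · x_3 = 0.15 × 157.20 / 0.3600 = 23.58 / 0.3600 = 65.50.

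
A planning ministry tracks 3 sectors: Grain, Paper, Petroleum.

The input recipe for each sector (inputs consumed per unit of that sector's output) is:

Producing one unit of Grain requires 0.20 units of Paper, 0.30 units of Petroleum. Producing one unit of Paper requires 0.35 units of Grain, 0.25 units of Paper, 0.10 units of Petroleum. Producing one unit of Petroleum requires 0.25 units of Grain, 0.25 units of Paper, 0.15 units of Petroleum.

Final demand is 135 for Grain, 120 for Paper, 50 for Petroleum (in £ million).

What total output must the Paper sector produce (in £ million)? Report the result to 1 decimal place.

x_2 = 303.1

I − A =
  [   1.00    -0.35    -0.25]
  [  -0.20     0.75    -0.25]
  [  -0.30    -0.10     0.85]
Cofactors of I−A, C_ij = (−1)^(i+j)·(minor ij) (rows/columns in the sector order above):
  C_11 = (0.75)(0.85) − (-0.25)(-0.10) = 0.6125
  C_12 = −[(-0.20)(0.85) − (-0.25)(-0.30)] = 0.2450
  C_13 = (-0.20)(-0.10) − (0.75)(-0.30) = 0.2450
  C_21 = −[(-0.35)(0.85) − (-0.25)(-0.10)] = 0.3225
  C_22 = (1.00)(0.85) − (-0.25)(-0.30) = 0.7750
  C_23 = −[(1.00)(-0.10) − (-0.35)(-0.30)] = 0.2050
  C_31 = (-0.35)(-0.25) − (-0.25)(0.75) = 0.2750
  C_32 = −[(1.00)(-0.25) − (-0.25)(-0.20)] = 0.3000
  C_33 = (1.00)(0.75) − (-0.35)(-0.20) = 0.6800
det(I−A) = Σ_j (I−A)_1j·C_1j = (1.00)(0.6125) + (-0.35)(0.2450) + (-0.25)(0.2450) = 0.4655
adj(I−A) = Cᵀ =
  [ 0.6125   0.3225   0.2750]
  [ 0.2450   0.7750   0.3000]
  [ 0.2450   0.2050   0.6800]
(I − A)⁻¹ = adj(I−A) / det(I−A) ≈
  [   1.3158     0.6928     0.5908]
  [   0.5263     1.6649     0.6445]
  [   0.5263     0.4404     1.4608]
x = (I − A)⁻¹ d = adj(I−A)·d / det(I−A), with det(I−A) = 0.4655:
  x_1 = (0.6125·135 + 0.3225·120 + 0.2750·50) / 0.4655 = 135.1375 / 0.4655 ≈ 290.3
  x_2 = (0.2450·135 + 0.7750·120 + 0.3000·50) / 0.4655 = 141.075 / 0.4655 ≈ 303.1
  x_3 = (0.2450·135 + 0.2050·120 + 0.6800·50) / 0.4655 = 91.675 / 0.4655 ≈ 196.9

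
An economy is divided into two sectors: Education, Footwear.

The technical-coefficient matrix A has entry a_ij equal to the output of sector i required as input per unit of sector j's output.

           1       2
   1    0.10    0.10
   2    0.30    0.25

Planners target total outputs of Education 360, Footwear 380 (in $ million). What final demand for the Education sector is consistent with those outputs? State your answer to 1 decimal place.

I − A =
  [   0.90    -0.10]
  [  -0.30     0.75]
d = (I − A) x:
  d_1 = (+0.90)·360 + (-0.10)·380 = 286.0
  d_2 = (-0.30)·360 + (+0.75)·380 = 177.0

d_1 = 286.0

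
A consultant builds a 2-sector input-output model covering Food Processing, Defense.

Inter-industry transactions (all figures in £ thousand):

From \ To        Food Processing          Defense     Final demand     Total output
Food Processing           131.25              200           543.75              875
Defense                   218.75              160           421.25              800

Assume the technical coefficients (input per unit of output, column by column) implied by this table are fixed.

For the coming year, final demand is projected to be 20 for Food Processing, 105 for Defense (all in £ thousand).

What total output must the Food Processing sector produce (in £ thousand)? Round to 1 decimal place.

x_1 = 68.4

Technical coefficients a_ij = z_ij / X_j:
  a_11 = 131.25/875 = 0.15, a_21 = 218.75/875 = 0.25
  a_12 = 200/800 = 0.25, a_22 = 160/800 = 0.20
I − A =
  [   0.85    -0.25]
  [  -0.25     0.80]
det(I−A) = (0.85)(0.80) − (-0.25)(-0.25) = 0.6175
adj(I−A) = [[0.80, 0.25], [0.25, 0.85]]
(I − A)⁻¹ = adj(I−A) / det(I−A) ≈
  [   1.2955     0.4049]
  [   0.4049     1.3765]
x = (I − A)⁻¹ d = adj(I−A)·d / det(I−A), with det(I−A) = 0.6175:
  x_1 = (0.80·20 + 0.25·105) / 0.6175 = 42.25 / 0.6175 ≈ 68.4
  x_2 = (0.25·20 + 0.85·105) / 0.6175 = 94.25 / 0.6175 ≈ 152.6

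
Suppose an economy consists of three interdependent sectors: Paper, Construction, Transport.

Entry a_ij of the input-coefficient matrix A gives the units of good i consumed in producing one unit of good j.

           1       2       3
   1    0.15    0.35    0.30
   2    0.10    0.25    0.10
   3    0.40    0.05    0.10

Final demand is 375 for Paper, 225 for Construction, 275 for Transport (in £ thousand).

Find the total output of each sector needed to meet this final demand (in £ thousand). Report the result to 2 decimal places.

x_1 = 917.92, x_2 = 521.39, x_3 = 742.49

I − A =
  [   0.85    -0.35    -0.30]
  [  -0.10     0.75    -0.10]
  [  -0.40    -0.05     0.90]
Cofactors of I−A, C_ij = (−1)^(i+j)·(minor ij) (rows/columns in the sector order above):
  C_11 = (0.75)(0.90) − (-0.10)(-0.05) = 0.6700
  C_12 = −[(-0.10)(0.90) − (-0.10)(-0.40)] = 0.1300
  C_13 = (-0.10)(-0.05) − (0.75)(-0.40) = 0.3050
  C_21 = −[(-0.35)(0.90) − (-0.30)(-0.05)] = 0.3300
  C_22 = (0.85)(0.90) − (-0.30)(-0.40) = 0.6450
  C_23 = −[(0.85)(-0.05) − (-0.35)(-0.40)] = 0.1825
  C_31 = (-0.35)(-0.10) − (-0.30)(0.75) = 0.2600
  C_32 = −[(0.85)(-0.10) − (-0.30)(-0.10)] = 0.1150
  C_33 = (0.85)(0.75) − (-0.35)(-0.10) = 0.6025
det(I−A) = Σ_j (I−A)_1j·C_1j = (0.85)(0.6700) + (-0.35)(0.1300) + (-0.30)(0.3050) = 0.4325
adj(I−A) = Cᵀ =
  [ 0.6700   0.3300   0.2600]
  [ 0.1300   0.6450   0.1150]
  [ 0.3050   0.1825   0.6025]
(I − A)⁻¹ = adj(I−A) / det(I−A) ≈
  [   1.5491     0.7630     0.6012]
  [   0.3006     1.4913     0.2659]
  [   0.7052     0.4220     1.3931]
x = (I − A)⁻¹ d = adj(I−A)·d / det(I−A), with det(I−A) = 0.4325:
  x_1 = (0.6700·375 + 0.3300·225 + 0.2600·275) / 0.4325 = 397.00 / 0.4325 ≈ 917.92
  x_2 = (0.1300·375 + 0.6450·225 + 0.1150·275) / 0.4325 = 225.50 / 0.4325 ≈ 521.39
  x_3 = (0.3050·375 + 0.1825·225 + 0.6025·275) / 0.4325 = 321.125 / 0.4325 ≈ 742.49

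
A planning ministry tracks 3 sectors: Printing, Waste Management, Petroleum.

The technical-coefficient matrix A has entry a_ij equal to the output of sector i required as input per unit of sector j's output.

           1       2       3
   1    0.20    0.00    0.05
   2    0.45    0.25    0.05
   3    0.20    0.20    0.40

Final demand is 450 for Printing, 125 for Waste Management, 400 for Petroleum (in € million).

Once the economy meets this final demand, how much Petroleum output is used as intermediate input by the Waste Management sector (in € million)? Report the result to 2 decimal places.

z_32 = 123.38

I − A =
  [   0.80     0.00    -0.05]
  [  -0.45     0.75    -0.05]
  [  -0.20    -0.20     0.60]
Cofactors of I−A, C_ij = (−1)^(i+j)·(minor ij) (rows/columns in the sector order above):
  C_11 = (0.75)(0.60) − (-0.05)(-0.20) = 0.4400
  C_12 = −[(-0.45)(0.60) − (-0.05)(-0.20)] = 0.2800
  C_13 = (-0.45)(-0.20) − (0.75)(-0.20) = 0.2400
  C_21 = −[(0.00)(0.60) − (-0.05)(-0.20)] = 0.0100
  C_22 = (0.80)(0.60) − (-0.05)(-0.20) = 0.4700
  C_23 = −[(0.80)(-0.20) − (0.00)(-0.20)] = 0.1600
  C_31 = (0.00)(-0.05) − (-0.05)(0.75) = 0.0375
  C_32 = −[(0.80)(-0.05) − (-0.05)(-0.45)] = 0.0625
  C_33 = (0.80)(0.75) − (0.00)(-0.45) = 0.6000
det(I−A) = Σ_j (I−A)_1j·C_1j = (0.80)(0.4400) + (0.00)(0.2800) + (-0.05)(0.2400) = 0.3400
adj(I−A) = Cᵀ =
  [ 0.4400   0.0100   0.0375]
  [ 0.2800   0.4700   0.0625]
  [ 0.2400   0.1600   0.6000]
(I − A)⁻¹ = adj(I−A) / det(I−A) ≈
  [   1.2941     0.0294     0.1103]
  [   0.8235     1.3824     0.1838]
  [   0.7059     0.4706     1.7647]
First solve x = (I − A)⁻¹ d = adj(I−A)·d / det(I−A); in particular x_2 = (0.2800·450 + 0.4700·125 + 0.0625·400) / 0.3400 = 209.75 / 0.3400 ≈ 616.9118.
Intermediate flow from 3 to 2: z_32 = a_32 · x_2 = 0.20 × 209.75 / 0.3400 = 41.95 / 0.3400 ≈ 123.38.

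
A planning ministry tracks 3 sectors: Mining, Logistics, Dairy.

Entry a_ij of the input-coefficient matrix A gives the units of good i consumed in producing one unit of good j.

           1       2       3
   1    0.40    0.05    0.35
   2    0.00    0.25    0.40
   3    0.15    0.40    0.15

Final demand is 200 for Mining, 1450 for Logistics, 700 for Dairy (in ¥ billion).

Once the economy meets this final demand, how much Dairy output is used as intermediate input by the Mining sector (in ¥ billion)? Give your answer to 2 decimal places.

I − A =
  [   0.60    -0.05    -0.35]
  [   0.00     0.75    -0.40]
  [  -0.15    -0.40     0.85]
Cofactors of I−A, C_ij = (−1)^(i+j)·(minor ij) (rows/columns in the sector order above):
  C_11 = (0.75)(0.85) − (-0.40)(-0.40) = 0.4775
  C_12 = −[(0.00)(0.85) − (-0.40)(-0.15)] = 0.0600
  C_13 = (0.00)(-0.40) − (0.75)(-0.15) = 0.1125
  C_21 = −[(-0.05)(0.85) − (-0.35)(-0.40)] = 0.1825
  C_22 = (0.60)(0.85) − (-0.35)(-0.15) = 0.4575
  C_23 = −[(0.60)(-0.40) − (-0.05)(-0.15)] = 0.2475
  C_31 = (-0.05)(-0.40) − (-0.35)(0.75) = 0.2825
  C_32 = −[(0.60)(-0.40) − (-0.35)(0.00)] = 0.2400
  C_33 = (0.60)(0.75) − (-0.05)(0.00) = 0.4500
det(I−A) = Σ_j (I−A)_1j·C_1j = (0.60)(0.4775) + (-0.05)(0.0600) + (-0.35)(0.1125) = 0.244125
adj(I−A) = Cᵀ =
  [ 0.4775   0.1825   0.2825]
  [ 0.0600   0.4575   0.2400]
  [ 0.1125   0.2475   0.4500]
(I − A)⁻¹ = adj(I−A) / det(I−A) ≈
  [   1.9560     0.7476     1.1572]
  [   0.2458     1.8740     0.9831]
  [   0.4608     1.0138     1.8433]
First solve x = (I − A)⁻¹ d = adj(I−A)·d / det(I−A); in particular x_1 = (0.4775·200 + 0.1825·1450 + 0.2825·700) / 0.244125 = 557.875 / 0.244125 ≈ 2285.2023.
Intermediate flow from 3 to 1: z_31 = a_31 · x_1 = 0.15 × 557.875 / 0.244125 = 83.68125 / 0.244125 ≈ 342.78.

z_31 = 342.78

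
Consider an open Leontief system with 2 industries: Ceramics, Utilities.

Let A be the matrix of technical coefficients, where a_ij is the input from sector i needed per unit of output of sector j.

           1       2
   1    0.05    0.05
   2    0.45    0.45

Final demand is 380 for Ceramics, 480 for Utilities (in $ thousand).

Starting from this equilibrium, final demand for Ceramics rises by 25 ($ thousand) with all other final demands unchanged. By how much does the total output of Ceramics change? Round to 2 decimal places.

I − A =
  [   0.95    -0.05]
  [  -0.45     0.55]
det(I−A) = (0.95)(0.55) − (-0.05)(-0.45) = 0.5000
adj(I−A) = [[0.55, 0.05], [0.45, 0.95]]
(I − A)⁻¹ = adj(I−A) / det(I−A) ≈
  [   1.1000     0.1000]
  [   0.9000     1.9000]
Δx = (I − A)⁻¹ Δd with Δd having +25 in the Ceramics component and 0 elsewhere.
So Δx_1 = L_11 · (+25), where L_11 = adj(I−A)_11 / det(I−A) = 0.55 / 0.5000.
Δx_1 = 0.55 × (+25) / 0.5000 = 13.75 / 0.5000 = 27.50.

Δx_1 = 27.50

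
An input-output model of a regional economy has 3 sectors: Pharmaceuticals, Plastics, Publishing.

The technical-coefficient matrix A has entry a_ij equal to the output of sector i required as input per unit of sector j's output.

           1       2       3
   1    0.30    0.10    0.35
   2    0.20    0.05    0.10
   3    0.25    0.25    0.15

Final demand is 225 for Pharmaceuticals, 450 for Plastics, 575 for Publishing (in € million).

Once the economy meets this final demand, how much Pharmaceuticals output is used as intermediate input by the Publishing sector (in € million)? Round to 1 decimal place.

z_13 = 430.2

I − A =
  [   0.70    -0.10    -0.35]
  [  -0.20     0.95    -0.10]
  [  -0.25    -0.25     0.85]
Cofactors of I−A, C_ij = (−1)^(i+j)·(minor ij) (rows/columns in the sector order above):
  C_11 = (0.95)(0.85) − (-0.10)(-0.25) = 0.7825
  C_12 = −[(-0.20)(0.85) − (-0.10)(-0.25)] = 0.1950
  C_13 = (-0.20)(-0.25) − (0.95)(-0.25) = 0.2875
  C_21 = −[(-0.10)(0.85) − (-0.35)(-0.25)] = 0.1725
  C_22 = (0.70)(0.85) − (-0.35)(-0.25) = 0.5075
  C_23 = −[(0.70)(-0.25) − (-0.10)(-0.25)] = 0.2000
  C_31 = (-0.10)(-0.10) − (-0.35)(0.95) = 0.3425
  C_32 = −[(0.70)(-0.10) − (-0.35)(-0.20)] = 0.1400
  C_33 = (0.70)(0.95) − (-0.10)(-0.20) = 0.6450
det(I−A) = Σ_j (I−A)_1j·C_1j = (0.70)(0.7825) + (-0.10)(0.1950) + (-0.35)(0.2875) = 0.427625
adj(I−A) = Cᵀ =
  [ 0.7825   0.1725   0.3425]
  [ 0.1950   0.5075   0.1400]
  [ 0.2875   0.2000   0.6450]
(I − A)⁻¹ = adj(I−A) / det(I−A) ≈
  [   1.8299     0.4034     0.8009]
  [   0.4560     1.1868     0.3274]
  [   0.6723     0.4677     1.5083]
First solve x = (I − A)⁻¹ d = adj(I−A)·d / det(I−A); in particular x_3 = (0.2875·225 + 0.2000·450 + 0.6450·575) / 0.427625 = 525.5625 / 0.427625 ≈ 1229.027.
Intermediate flow from 1 to 3: z_13 = a_13 · x_3 = 0.35 × 525.5625 / 0.427625 = 183.946875 / 0.427625 ≈ 430.2.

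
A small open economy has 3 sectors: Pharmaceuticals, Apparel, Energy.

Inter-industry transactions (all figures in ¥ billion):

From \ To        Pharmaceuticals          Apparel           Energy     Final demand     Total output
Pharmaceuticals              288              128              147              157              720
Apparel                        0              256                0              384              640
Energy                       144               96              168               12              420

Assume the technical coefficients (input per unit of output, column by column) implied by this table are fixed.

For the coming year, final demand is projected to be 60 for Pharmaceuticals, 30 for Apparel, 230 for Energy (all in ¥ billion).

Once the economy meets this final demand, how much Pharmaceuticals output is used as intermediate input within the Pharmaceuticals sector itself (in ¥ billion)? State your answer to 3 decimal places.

Technical coefficients a_ij = z_ij / X_j:
  a_11 = 288/720 = 0.40, a_21 = 0/720 = 0.00, a_31 = 144/720 = 0.20
  a_12 = 128/640 = 0.20, a_22 = 256/640 = 0.40, a_32 = 96/640 = 0.15
  a_13 = 147/420 = 0.35, a_23 = 0/420 = 0.00, a_33 = 168/420 = 0.40
I − A =
  [   0.60    -0.20    -0.35]
  [   0.00     0.60     0.00]
  [  -0.20    -0.15     0.60]
Cofactors of I−A, C_ij = (−1)^(i+j)·(minor ij) (rows/columns in the sector order above):
  C_11 = (0.60)(0.60) − (0.00)(-0.15) = 0.3600
  C_12 = −[(0.00)(0.60) − (0.00)(-0.20)] = 0.0000
  C_13 = (0.00)(-0.15) − (0.60)(-0.20) = 0.1200
  C_21 = −[(-0.20)(0.60) − (-0.35)(-0.15)] = 0.1725
  C_22 = (0.60)(0.60) − (-0.35)(-0.20) = 0.2900
  C_23 = −[(0.60)(-0.15) − (-0.20)(-0.20)] = 0.1300
  C_31 = (-0.20)(0.00) − (-0.35)(0.60) = 0.2100
  C_32 = −[(0.60)(0.00) − (-0.35)(0.00)] = 0.0000
  C_33 = (0.60)(0.60) − (-0.20)(0.00) = 0.3600
det(I−A) = Σ_j (I−A)_1j·C_1j = (0.60)(0.3600) + (-0.20)(0.0000) + (-0.35)(0.1200) = 0.1740
adj(I−A) = Cᵀ =
  [ 0.3600   0.1725   0.2100]
  [ 0.0000   0.2900   0.0000]
  [ 0.1200   0.1300   0.3600]
(I − A)⁻¹ = adj(I−A) / det(I−A) ≈
  [   2.0690     0.9914     1.2069]
  [   0.0000     1.6667     0.0000]
  [   0.6897     0.7471     2.0690]
First solve x = (I − A)⁻¹ d = adj(I−A)·d / det(I−A); in particular x_1 = (0.3600·60 + 0.1725·30 + 0.2100·230) / 0.1740 = 75.075 / 0.1740 ≈ 431.46552.
Intermediate flow from 1 to 1: z_11 = a_11 · x_1 = 0.40 × 75.075 / 0.1740 = 30.03 / 0.1740 ≈ 172.586.

z_11 = 172.586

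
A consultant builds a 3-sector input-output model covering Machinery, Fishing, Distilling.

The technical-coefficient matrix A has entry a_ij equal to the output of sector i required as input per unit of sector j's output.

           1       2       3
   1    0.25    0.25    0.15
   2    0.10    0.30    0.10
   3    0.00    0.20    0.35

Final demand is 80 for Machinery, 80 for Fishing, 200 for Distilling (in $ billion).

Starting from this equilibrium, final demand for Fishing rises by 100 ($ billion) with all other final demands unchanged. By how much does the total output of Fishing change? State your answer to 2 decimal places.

I − A =
  [   0.75    -0.25    -0.15]
  [  -0.10     0.70    -0.10]
  [   0.00    -0.20     0.65]
Cofactors of I−A, C_ij = (−1)^(i+j)·(minor ij) (rows/columns in the sector order above):
  C_11 = (0.70)(0.65) − (-0.10)(-0.20) = 0.4350
  C_12 = −[(-0.10)(0.65) − (-0.10)(0.00)] = 0.0650
  C_13 = (-0.10)(-0.20) − (0.70)(0.00) = 0.0200
  C_21 = −[(-0.25)(0.65) − (-0.15)(-0.20)] = 0.1925
  C_22 = (0.75)(0.65) − (-0.15)(0.00) = 0.4875
  C_23 = −[(0.75)(-0.20) − (-0.25)(0.00)] = 0.1500
  C_31 = (-0.25)(-0.10) − (-0.15)(0.70) = 0.1300
  C_32 = −[(0.75)(-0.10) − (-0.15)(-0.10)] = 0.0900
  C_33 = (0.75)(0.70) − (-0.25)(-0.10) = 0.5000
det(I−A) = Σ_j (I−A)_1j·C_1j = (0.75)(0.4350) + (-0.25)(0.0650) + (-0.15)(0.0200) = 0.3070
adj(I−A) = Cᵀ =
  [ 0.4350   0.1925   0.1300]
  [ 0.0650   0.4875   0.0900]
  [ 0.0200   0.1500   0.5000]
(I − A)⁻¹ = adj(I−A) / det(I−A) ≈
  [   1.4169     0.6270     0.4235]
  [   0.2117     1.5879     0.2932]
  [   0.0651     0.4886     1.6287]
Δx = (I − A)⁻¹ Δd with Δd having +100 in the Fishing component and 0 elsewhere.
So Δx_2 = L_22 · (+100), where L_22 = adj(I−A)_22 / det(I−A) = 0.4875 / 0.3070.
Δx_2 = 0.4875 × (+100) / 0.3070 = 48.75 / 0.3070 ≈ 158.79.

Δx_2 = 158.79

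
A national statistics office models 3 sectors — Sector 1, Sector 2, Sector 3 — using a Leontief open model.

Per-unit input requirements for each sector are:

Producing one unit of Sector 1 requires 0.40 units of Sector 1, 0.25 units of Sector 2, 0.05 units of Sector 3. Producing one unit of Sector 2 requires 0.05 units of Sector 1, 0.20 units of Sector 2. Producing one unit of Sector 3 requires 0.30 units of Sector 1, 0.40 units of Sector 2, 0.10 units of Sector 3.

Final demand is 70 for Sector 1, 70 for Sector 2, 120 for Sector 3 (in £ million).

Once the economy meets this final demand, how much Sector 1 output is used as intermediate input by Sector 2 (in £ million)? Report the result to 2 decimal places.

z_12 = 11.24

I − A =
  [   0.60    -0.05    -0.30]
  [  -0.25     0.80    -0.40]
  [  -0.05     0.00     0.90]
Cofactors of I−A, C_ij = (−1)^(i+j)·(minor ij) (rows/columns in the sector order above):
  C_11 = (0.80)(0.90) − (-0.40)(0.00) = 0.7200
  C_12 = −[(-0.25)(0.90) − (-0.40)(-0.05)] = 0.2450
  C_13 = (-0.25)(0.00) − (0.80)(-0.05) = 0.0400
  C_21 = −[(-0.05)(0.90) − (-0.30)(0.00)] = 0.0450
  C_22 = (0.60)(0.90) − (-0.30)(-0.05) = 0.5250
  C_23 = −[(0.60)(0.00) − (-0.05)(-0.05)] = 0.0025
  C_31 = (-0.05)(-0.40) − (-0.30)(0.80) = 0.2600
  C_32 = −[(0.60)(-0.40) − (-0.30)(-0.25)] = 0.3150
  C_33 = (0.60)(0.80) − (-0.05)(-0.25) = 0.4675
det(I−A) = Σ_j (I−A)_1j·C_1j = (0.60)(0.7200) + (-0.05)(0.2450) + (-0.30)(0.0400) = 0.40775
adj(I−A) = Cᵀ =
  [ 0.7200   0.0450   0.2600]
  [ 0.2450   0.5250   0.3150]
  [ 0.0400   0.0025   0.4675]
(I − A)⁻¹ = adj(I−A) / det(I−A) ≈
  [   1.7658     0.1104     0.6376]
  [   0.6009     1.2876     0.7725]
  [   0.0981     0.0061     1.1465]
First solve x = (I − A)⁻¹ d = adj(I−A)·d / det(I−A); in particular x_2 = (0.2450·70 + 0.5250·70 + 0.3150·120) / 0.40775 = 91.70 / 0.40775 ≈ 224.8927.
Intermediate flow from 1 to 2: z_12 = a_12 · x_2 = 0.05 × 91.70 / 0.40775 = 4.585 / 0.40775 ≈ 11.24.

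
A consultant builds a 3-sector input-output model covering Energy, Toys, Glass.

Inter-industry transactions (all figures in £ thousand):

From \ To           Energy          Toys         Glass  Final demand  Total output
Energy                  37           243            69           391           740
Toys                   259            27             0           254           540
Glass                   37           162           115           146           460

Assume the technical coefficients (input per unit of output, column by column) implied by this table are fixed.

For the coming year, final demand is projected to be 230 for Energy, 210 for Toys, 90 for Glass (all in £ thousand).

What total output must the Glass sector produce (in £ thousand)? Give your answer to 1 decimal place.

Technical coefficients a_ij = z_ij / X_j:
  a_EE = 37/740 = 0.05, a_TE = 259/740 = 0.35, a_GE = 37/740 = 0.05
  a_ET = 243/540 = 0.45, a_TT = 27/540 = 0.05, a_GT = 162/540 = 0.30
  a_EG = 69/460 = 0.15, a_TG = 0/460 = 0.00, a_GG = 115/460 = 0.25
I − A =
  [   0.95    -0.45    -0.15]
  [  -0.35     0.95     0.00]
  [  -0.05    -0.30     0.75]
Cofactors of I−A, C_ij = (−1)^(i+j)·(minor ij) (rows/columns in the sector order above):
  C_11 = (0.95)(0.75) − (0.00)(-0.30) = 0.7125
  C_12 = −[(-0.35)(0.75) − (0.00)(-0.05)] = 0.2625
  C_13 = (-0.35)(-0.30) − (0.95)(-0.05) = 0.1525
  C_21 = −[(-0.45)(0.75) − (-0.15)(-0.30)] = 0.3825
  C_22 = (0.95)(0.75) − (-0.15)(-0.05) = 0.7050
  C_23 = −[(0.95)(-0.30) − (-0.45)(-0.05)] = 0.3075
  C_31 = (-0.45)(0.00) − (-0.15)(0.95) = 0.1425
  C_32 = −[(0.95)(0.00) − (-0.15)(-0.35)] = 0.0525
  C_33 = (0.95)(0.95) − (-0.45)(-0.35) = 0.7450
det(I−A) = Σ_j (I−A)_1j·C_1j = (0.95)(0.7125) + (-0.45)(0.2625) + (-0.15)(0.1525) = 0.535875
adj(I−A) = Cᵀ =
  [ 0.7125   0.3825   0.1425]
  [ 0.2625   0.7050   0.0525]
  [ 0.1525   0.3075   0.7450]
(I − A)⁻¹ = adj(I−A) / det(I−A) ≈
  [   1.3296     0.7138     0.2659]
  [   0.4899     1.3156     0.0980]
  [   0.2846     0.5738     1.3902]
x = (I − A)⁻¹ d = adj(I−A)·d / det(I−A), with det(I−A) = 0.535875:
  x_E = (0.7125·230 + 0.3825·210 + 0.1425·90) / 0.535875 = 257.025 / 0.535875 ≈ 479.6
  x_T = (0.2625·230 + 0.7050·210 + 0.0525·90) / 0.535875 = 213.15 / 0.535875 ≈ 397.8
  x_G = (0.1525·230 + 0.3075·210 + 0.7450·90) / 0.535875 = 166.70 / 0.535875 ≈ 311.1

x_G = 311.1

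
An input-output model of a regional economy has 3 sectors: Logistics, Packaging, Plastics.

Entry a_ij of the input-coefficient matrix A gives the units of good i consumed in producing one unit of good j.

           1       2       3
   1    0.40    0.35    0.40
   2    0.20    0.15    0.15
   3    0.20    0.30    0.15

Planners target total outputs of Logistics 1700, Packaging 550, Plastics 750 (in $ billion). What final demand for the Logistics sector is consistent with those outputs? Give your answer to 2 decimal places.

d_1 = 527.50

I − A =
  [   0.60    -0.35    -0.40]
  [  -0.20     0.85    -0.15]
  [  -0.20    -0.30     0.85]
d = (I − A) x:
  d_1 = (+0.60)·1700 + (-0.35)·550 + (-0.40)·750 = 527.50
  d_2 = (-0.20)·1700 + (+0.85)·550 + (-0.15)·750 = 15.00
  d_3 = (-0.20)·1700 + (-0.30)·550 + (+0.85)·750 = 132.50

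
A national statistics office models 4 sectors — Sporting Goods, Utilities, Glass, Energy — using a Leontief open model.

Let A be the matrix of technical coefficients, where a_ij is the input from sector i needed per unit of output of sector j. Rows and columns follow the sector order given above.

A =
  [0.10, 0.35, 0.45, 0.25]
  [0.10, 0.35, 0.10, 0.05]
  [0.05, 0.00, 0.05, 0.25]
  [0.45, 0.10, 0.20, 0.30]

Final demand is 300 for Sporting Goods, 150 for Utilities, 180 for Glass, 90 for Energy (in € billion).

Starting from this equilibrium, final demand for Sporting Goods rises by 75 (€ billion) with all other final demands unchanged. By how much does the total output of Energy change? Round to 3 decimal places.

I − A =
  [   0.90    -0.35    -0.45    -0.25]
  [  -0.10     0.65    -0.10    -0.05]
  [  -0.05     0.00     0.95    -0.25]
  [  -0.45    -0.10    -0.20     0.70]
Compute the cofactors C_ij = (−1)^(i+j)·(3×3 minor ij) of I−A; the adjugate is their transpose:
adj(I−A) = Cᵀ =
  [ 0.392500   0.250250   0.265500   0.252875]
  [ 0.098125   0.377750   0.107375   0.100375]
  [ 0.098125   0.075375   0.297000   0.146500]
  [ 0.294375   0.236375   0.270875   0.506125]
det(I−A) = Σ_j (I−A)_1j·C_1j = (0.90)(0.392500) + (-0.35)(0.098125) + (-0.45)(0.098125) + (-0.25)(0.294375) = 0.20115625
(I − A)⁻¹ = adj(I−A) / det(I−A) ≈
  [   1.9512     1.2441     1.3199     1.2571]
  [   0.4878     1.8779     0.5338     0.4990]
  [   0.4878     0.3747     1.4765     0.7283]
  [   1.4634     1.1751     1.3466     2.5161]
Δx = (I − A)⁻¹ Δd with Δd having +75 in the Sporting Goods component and 0 elsewhere.
So Δx_4 = L_41 · (+75), where L_41 = adj(I−A)_41 / det(I−A) = 0.294375 / 0.20115625.
Δx_4 = 0.294375 × (+75) / 0.20115625 = 22.078125 / 0.20115625 ≈ 109.756.

Δx_4 = 109.756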